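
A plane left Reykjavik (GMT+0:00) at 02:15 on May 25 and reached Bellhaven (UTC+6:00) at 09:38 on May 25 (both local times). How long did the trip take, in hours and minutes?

Departure is already UTC: 02:15 on May 25.
Arrival in UTC: 09:38 − 6:00 = 03:38 on May 25.
Elapsed = 03:38 − 02:15 = 1 hour 23 minutes.

1 hour 23 minutes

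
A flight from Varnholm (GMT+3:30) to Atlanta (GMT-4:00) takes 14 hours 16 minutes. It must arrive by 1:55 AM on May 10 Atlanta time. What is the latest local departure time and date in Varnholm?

7:09 PM on May 9

Target arrival in UTC: 1:55 AM + 4:00 = 5:55 AM on May 10.
Subtract 14 hours and 16 minutes → departure 3:39 PM UTC on May 9.
Varnholm is UTC+3:30: 3:39 PM + 3:30 = 7:09 PM on May 9.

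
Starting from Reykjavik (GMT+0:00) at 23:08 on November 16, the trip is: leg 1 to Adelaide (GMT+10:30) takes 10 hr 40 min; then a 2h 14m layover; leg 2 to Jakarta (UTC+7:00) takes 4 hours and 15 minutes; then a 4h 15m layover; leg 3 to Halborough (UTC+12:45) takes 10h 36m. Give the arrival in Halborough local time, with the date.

19:53 on November 18

Reykjavik is at UTC+0, so departure is already 23:08 UTC on Nov 16.
Add 10 hours 40 minutes leg 1 → 09:48 UTC (Nov 17).
Add 2 hours 14 minutes layover in Adelaide → 12:02 UTC.
Add 4 hours and 15 minutes leg 2 → 16:17 UTC.
Add 4 hours and 15 minutes layover in Jakarta → 20:32 UTC.
Add 10 hours 36 minutes leg 3 → 07:08 UTC (Nov 18).
Halborough is UTC+12:45, so local arrival = 07:08 + 12:45 = 19:53 on Nov 18.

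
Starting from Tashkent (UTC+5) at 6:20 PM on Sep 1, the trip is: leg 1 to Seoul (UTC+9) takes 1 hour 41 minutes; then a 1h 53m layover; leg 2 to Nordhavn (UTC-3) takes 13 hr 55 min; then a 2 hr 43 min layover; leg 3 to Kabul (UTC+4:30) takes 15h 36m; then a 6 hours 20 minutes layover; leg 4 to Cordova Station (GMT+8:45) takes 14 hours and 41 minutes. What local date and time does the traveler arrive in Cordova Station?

Convert departure to UTC: 6:20 PM − 5:00 = 1:20 PM UTC on Sep 1.
Add 1 hour and 41 minutes leg 1 → 3:01 PM UTC.
Add 1 hour 53 minutes layover in Seoul → 4:54 PM UTC.
Add 13 hours and 55 minutes leg 2 → 6:49 AM UTC (Sep 2).
Add 2 hours 43 minutes layover in Nordhavn → 9:32 AM UTC.
Add 15 hours 36 minutes leg 3 → 1:08 AM UTC (Sep 3).
Add 6 hours and 20 minutes layover in Kabul → 7:28 AM UTC.
Add 14 hours and 41 minutes leg 4 → 10:09 PM UTC.
Cordova Station is UTC+8:45, so local arrival = 10:09 PM + 8:45 = 6:54 AM on Sep 4.

6:54 AM on September 4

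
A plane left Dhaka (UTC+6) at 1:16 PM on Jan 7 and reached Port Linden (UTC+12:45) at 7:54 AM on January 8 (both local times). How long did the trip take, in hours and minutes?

Departure in UTC: 1:16 PM − 6:00 = 7:16 AM on Jan 7.
Arrival in UTC: 7:54 AM − 12:45 = 7:09 PM on Jan 7.
Elapsed = 7:09 PM − 7:16 AM = 11 hours 53 minutes.

11 hours 53 minutes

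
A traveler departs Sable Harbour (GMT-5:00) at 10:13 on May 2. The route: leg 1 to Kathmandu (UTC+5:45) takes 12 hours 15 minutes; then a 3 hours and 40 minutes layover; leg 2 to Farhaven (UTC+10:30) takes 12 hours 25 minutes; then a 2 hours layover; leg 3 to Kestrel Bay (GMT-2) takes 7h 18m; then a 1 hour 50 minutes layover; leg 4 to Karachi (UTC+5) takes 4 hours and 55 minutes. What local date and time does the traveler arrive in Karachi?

16:36 on May 4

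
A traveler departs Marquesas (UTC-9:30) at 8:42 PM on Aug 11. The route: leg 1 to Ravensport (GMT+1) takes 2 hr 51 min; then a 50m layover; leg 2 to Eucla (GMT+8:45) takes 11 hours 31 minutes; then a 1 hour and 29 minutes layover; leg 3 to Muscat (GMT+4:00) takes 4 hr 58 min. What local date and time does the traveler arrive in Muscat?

Convert departure to UTC: 8:42 PM + 9:30 = 6:12 AM UTC on Aug 12.
Add 2 hours and 51 minutes leg 1 → 9:03 AM UTC.
Add 50 minutes layover in Ravensport → 9:53 AM UTC.
Add 11 hours 31 minutes leg 2 → 9:24 PM UTC.
Add 1 hour and 29 minutes layover in Eucla → 10:53 PM UTC.
Add 4 hours 58 minutes leg 3 → 3:51 AM UTC (Aug 13).
Muscat is UTC+4:00, so local arrival = 3:51 AM + 4:00 = 7:51 AM on Aug 13.

7:51 AM on August 13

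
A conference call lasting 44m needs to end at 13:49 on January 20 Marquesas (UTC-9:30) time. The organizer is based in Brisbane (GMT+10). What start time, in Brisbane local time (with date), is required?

Target end time in UTC: 13:49 + 9:30 = 23:19 on Jan 20.
Subtract 44 minutes → start 22:35 UTC on Jan 20.
Brisbane is UTC+10:00: 22:35 + 10:00 = 08:35 on Jan 21.

08:35 on Jan 21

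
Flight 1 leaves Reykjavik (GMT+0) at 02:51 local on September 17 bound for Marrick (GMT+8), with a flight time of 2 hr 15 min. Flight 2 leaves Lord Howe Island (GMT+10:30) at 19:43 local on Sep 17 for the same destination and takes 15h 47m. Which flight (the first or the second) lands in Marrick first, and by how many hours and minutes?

the first, by 19 hours 54 minutes

Flight 1 departs at 02:51 UTC (Sep 17).
+2 hours and 15 minutes → arrive 05:06 UTC on Sep 17.
Flight 2 in UTC: 19:43 − 10:30 = 09:13 on Sep 17.
+15 hours 47 minutes → arrive 01:00 UTC on Sep 18.
Flight 1 lands earlier by 19 hours 54 minutes.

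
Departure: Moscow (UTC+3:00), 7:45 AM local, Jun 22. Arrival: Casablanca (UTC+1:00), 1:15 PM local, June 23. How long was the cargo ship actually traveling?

31 hours 30 minutes

Departure in UTC: 7:45 AM − 3:00 = 4:45 AM on Jun 22.
Arrival in UTC: 1:15 PM − 1:00 = 12:15 PM on Jun 23.
Elapsed = 12:15 PM − 4:45 AM (+1 day) = 31 hours 30 minutes.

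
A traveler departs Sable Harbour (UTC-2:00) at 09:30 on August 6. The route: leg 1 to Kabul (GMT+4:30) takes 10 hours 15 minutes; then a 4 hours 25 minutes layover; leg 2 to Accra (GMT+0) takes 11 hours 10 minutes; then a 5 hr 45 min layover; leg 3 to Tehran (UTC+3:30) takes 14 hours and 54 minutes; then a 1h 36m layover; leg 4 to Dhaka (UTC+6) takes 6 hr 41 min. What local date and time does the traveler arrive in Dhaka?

Convert departure to UTC: 09:30 + 2:00 = 11:30 UTC on Aug 6.
Add 10 hours and 15 minutes leg 1 → 21:45 UTC.
Add 4 hours and 25 minutes layover in Kabul → 02:10 UTC (Aug 7).
Add 11 hours 10 minutes leg 2 → 13:20 UTC.
Add 5 hours and 45 minutes layover in Accra → 19:05 UTC.
Add 14 hours 54 minutes leg 3 → 09:59 UTC (Aug 8).
Add 1 hour 36 minutes layover in Tehran → 11:35 UTC.
Add 6 hours 41 minutes leg 4 → 18:16 UTC.
Dhaka is UTC+6:00, so local arrival = 18:16 + 6:00 = 00:16 on Aug 9.

00:16 on Aug 9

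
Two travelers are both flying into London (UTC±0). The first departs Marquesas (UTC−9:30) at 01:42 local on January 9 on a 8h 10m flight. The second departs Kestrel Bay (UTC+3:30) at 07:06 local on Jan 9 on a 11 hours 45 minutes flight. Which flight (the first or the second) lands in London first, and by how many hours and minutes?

Flight 1 in UTC: 01:42 + 9:30 = 11:12 on Jan 9.
+8 hours 10 minutes → arrive 19:22 UTC on Jan 9.
Flight 2 in UTC: 07:06 − 3:30 = 03:36 on Jan 9.
+11 hours 45 minutes → arrive 15:21 UTC on Jan 9.
Flight 2 lands earlier by 4 hours 1 minute.

the second, by 4 hours 1 minute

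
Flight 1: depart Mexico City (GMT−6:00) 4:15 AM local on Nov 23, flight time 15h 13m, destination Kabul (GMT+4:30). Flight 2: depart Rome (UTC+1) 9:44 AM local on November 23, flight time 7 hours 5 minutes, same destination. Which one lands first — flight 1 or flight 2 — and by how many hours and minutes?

Flight 1 in UTC: 4:15 AM + 6:00 = 10:15 AM on Nov 23.
+15 hours 13 minutes → arrive 1:28 AM UTC on Nov 24.
Flight 2 in UTC: 9:44 AM − 1:00 = 8:44 AM on Nov 23.
+7 hours 5 minutes → arrive 3:49 PM UTC on Nov 23.
Flight 2 lands earlier by 9 hours 39 minutes.

the second, by 9 hours 39 minutes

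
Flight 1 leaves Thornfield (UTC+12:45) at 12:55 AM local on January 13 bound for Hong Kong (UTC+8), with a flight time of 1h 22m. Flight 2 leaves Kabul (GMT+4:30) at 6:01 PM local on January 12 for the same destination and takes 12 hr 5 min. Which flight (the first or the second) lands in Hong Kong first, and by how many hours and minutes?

the first, by 12 hours 4 minutes

Flight 1 in UTC: 12:55 AM − 12:45 = 12:10 PM on Jan 12.
+1 hour 22 minutes → arrive 1:32 PM UTC on Jan 12.
Flight 2 in UTC: 6:01 PM − 4:30 = 1:31 PM on Jan 12.
+12 hours and 5 minutes → arrive 1:36 AM UTC on Jan 13.
Flight 1 lands earlier by 12 hours 4 minutes.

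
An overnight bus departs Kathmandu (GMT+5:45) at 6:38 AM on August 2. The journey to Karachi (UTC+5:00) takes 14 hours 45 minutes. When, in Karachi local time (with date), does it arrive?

Convert departure to UTC: 6:38 AM − 5:45 = 12:53 AM UTC on Aug 2.
Add 14 hours 45 minutes travel time → 3:38 PM UTC.
Karachi is UTC+5:00, so local arrival = 3:38 PM + 5:00 = 8:38 PM on Aug 2.

8:38 PM on August 2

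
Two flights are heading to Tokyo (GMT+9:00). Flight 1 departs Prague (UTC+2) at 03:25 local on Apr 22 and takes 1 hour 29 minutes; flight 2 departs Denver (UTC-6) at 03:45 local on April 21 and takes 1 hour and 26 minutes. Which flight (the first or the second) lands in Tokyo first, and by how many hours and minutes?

the second, by 15 hours 43 minutes

Flight 1 in UTC: 03:25 − 2:00 = 01:25 on Apr 22.
+1 hour and 29 minutes → arrive 02:54 UTC on Apr 22.
Flight 2 in UTC: 03:45 + 6:00 = 09:45 on Apr 21.
+1 hour 26 minutes → arrive 11:11 UTC on Apr 21.
Flight 2 lands earlier by 15 hours 43 minutes.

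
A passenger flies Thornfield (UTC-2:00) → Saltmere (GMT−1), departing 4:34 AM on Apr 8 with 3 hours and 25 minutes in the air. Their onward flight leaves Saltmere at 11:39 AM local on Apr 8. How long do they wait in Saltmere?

2 hours 40 minutes

Convert departure to UTC: 4:34 AM + 2:00 = 6:34 AM UTC on Apr 8.
Add 3 hours 25 minutes flight time → 9:59 AM UTC.
Saltmere is UTC−1:00, so local arrival = 9:59 AM − 1:00 = 8:59 AM on Apr 8.
Layover = 11:39 AM − 8:59 AM = 2 hours 40 minutes.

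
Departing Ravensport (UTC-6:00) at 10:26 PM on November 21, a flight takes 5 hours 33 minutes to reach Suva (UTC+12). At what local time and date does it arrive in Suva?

9:59 PM on November 22

Convert departure to UTC: 10:26 PM + 6:00 = 4:26 AM UTC on Nov 22.
Add 5 hours and 33 minutes travel time → 9:59 AM UTC.
Suva is UTC+12:00, so local arrival = 9:59 AM + 12:00 = 9:59 PM on Nov 22.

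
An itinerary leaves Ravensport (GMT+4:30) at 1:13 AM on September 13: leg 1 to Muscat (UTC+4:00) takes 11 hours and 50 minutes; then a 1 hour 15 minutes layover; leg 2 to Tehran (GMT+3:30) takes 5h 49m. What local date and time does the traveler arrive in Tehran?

Convert departure to UTC: 1:13 AM − 4:30 = 8:43 PM UTC on Sep 12.
Add 11 hours 50 minutes leg 1 → 8:33 AM UTC (Sep 13).
Add 1 hour 15 minutes layover in Muscat → 9:48 AM UTC.
Add 5 hours and 49 minutes leg 2 → 3:37 PM UTC.
Tehran is UTC+3:30, so local arrival = 3:37 PM + 3:30 = 7:07 PM on Sep 13.

7:07 PM on September 13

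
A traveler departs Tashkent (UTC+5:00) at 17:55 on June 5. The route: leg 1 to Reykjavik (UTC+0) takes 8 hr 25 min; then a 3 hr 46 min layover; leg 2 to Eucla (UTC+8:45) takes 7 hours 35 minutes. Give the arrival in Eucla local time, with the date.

Convert departure to UTC: 17:55 − 5:00 = 12:55 UTC on Jun 5.
Add 8 hours 25 minutes leg 1 → 21:20 UTC.
Add 3 hours and 46 minutes layover in Reykjavik → 01:06 UTC (Jun 6).
Add 7 hours 35 minutes leg 2 → 08:41 UTC.
Eucla is UTC+8:45, so local arrival = 08:41 + 8:45 = 17:26 on Jun 6.

17:26 on Jun 6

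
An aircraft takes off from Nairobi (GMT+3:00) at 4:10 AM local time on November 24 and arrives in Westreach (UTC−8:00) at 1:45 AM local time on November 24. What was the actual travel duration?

8 hours 35 minutes

Departure in UTC: 4:10 AM − 3:00 = 1:10 AM on Nov 24.
Arrival in UTC: 1:45 AM + 8:00 = 9:45 AM on Nov 24.
Elapsed = 9:45 AM − 1:10 AM = 8 hours 35 minutes.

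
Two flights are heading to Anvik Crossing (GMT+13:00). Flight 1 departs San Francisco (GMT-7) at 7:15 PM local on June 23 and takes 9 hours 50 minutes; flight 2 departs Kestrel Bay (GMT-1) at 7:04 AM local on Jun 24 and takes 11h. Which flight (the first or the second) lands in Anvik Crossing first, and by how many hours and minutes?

the first, by 6 hours 59 minutes

Flight 1 in UTC: 7:15 PM + 7:00 = 2:15 AM on Jun 24.
+9 hours 50 minutes → arrive 12:05 PM UTC on Jun 24.
Flight 2 in UTC: 7:04 AM + 1:00 = 8:04 AM on Jun 24.
+11 hours → arrive 7:04 PM UTC on Jun 24.
Flight 1 lands earlier by 6 hours 59 minutes.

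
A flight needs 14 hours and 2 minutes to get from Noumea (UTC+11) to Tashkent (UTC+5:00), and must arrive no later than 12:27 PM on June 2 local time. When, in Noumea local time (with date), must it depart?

4:25 AM on June 2

Target arrival in UTC: 12:27 PM − 5:00 = 7:27 AM on Jun 2.
Subtract 14 hours 2 minutes → departure 5:25 PM UTC on Jun 1.
Noumea is UTC+11:00: 5:25 PM + 11:00 = 4:25 AM on Jun 2.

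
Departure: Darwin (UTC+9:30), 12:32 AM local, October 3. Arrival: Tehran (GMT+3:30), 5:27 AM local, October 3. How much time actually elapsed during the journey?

Departure in UTC: 12:32 AM − 9:30 = 3:02 PM on Oct 2.
Arrival in UTC: 5:27 AM − 3:30 = 1:57 AM on Oct 3.
Elapsed = 1:57 AM − 3:02 PM (+1 day) = 10 hours 55 minutes.

10 hours 55 minutes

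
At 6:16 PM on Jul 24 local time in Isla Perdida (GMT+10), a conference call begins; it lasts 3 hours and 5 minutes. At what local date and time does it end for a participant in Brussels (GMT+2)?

1:21 PM on July 24

Convert start to UTC: 6:16 PM − 10:00 = 8:16 AM UTC on Jul 24.
Add 3 hours and 5 minutes duration → 11:21 AM UTC.
Brussels is UTC+2:00, so local end time = 11:21 AM + 2:00 = 1:21 PM on Jul 24.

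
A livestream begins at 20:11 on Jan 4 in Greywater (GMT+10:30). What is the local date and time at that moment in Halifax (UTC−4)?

In UTC: 20:11 − 10:30 = 09:41 on Jan 4.
Halifax is UTC−4:00: 09:41 − 4:00 = 05:41 on Jan 4.

05:41 on January 4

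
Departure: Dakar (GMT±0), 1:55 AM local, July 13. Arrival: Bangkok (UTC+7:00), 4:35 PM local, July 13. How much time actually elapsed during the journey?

7 hours 40 minutes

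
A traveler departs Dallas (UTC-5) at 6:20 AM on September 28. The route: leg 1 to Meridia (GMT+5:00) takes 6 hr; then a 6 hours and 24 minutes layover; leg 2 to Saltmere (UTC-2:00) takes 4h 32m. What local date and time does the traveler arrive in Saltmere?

Convert departure to UTC: 6:20 AM + 5:00 = 11:20 AM UTC on Sep 28.
Add 6 hours leg 1 → 5:20 PM UTC.
Add 6 hours and 24 minutes layover in Meridia → 11:44 PM UTC.
Add 4 hours and 32 minutes leg 2 → 4:16 AM UTC (Sep 29).
Saltmere is UTC−2:00, so local arrival = 4:16 AM − 2:00 = 2:16 AM on Sep 29.

2:16 AM on September 29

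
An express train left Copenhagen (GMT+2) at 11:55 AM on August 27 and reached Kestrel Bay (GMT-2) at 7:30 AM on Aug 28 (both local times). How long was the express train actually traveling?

23 hours 35 minutes

Departure in UTC: 11:55 AM − 2:00 = 9:55 AM on Aug 27.
Arrival in UTC: 7:30 AM + 2:00 = 9:30 AM on Aug 28.
Elapsed = 9:30 AM − 9:55 AM (+1 day) = 23 hours 35 minutes.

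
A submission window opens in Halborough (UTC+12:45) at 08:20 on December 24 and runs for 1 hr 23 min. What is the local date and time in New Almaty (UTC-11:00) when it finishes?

09:58 on December 23

New Almaty is 23:45 behind Halborough.
After 1 hour and 23 minutes it is 09:43 in Halborough.
Shift by the zone difference: 09:43 − 23:45 = 09:58 on Dec 23 in New Almaty.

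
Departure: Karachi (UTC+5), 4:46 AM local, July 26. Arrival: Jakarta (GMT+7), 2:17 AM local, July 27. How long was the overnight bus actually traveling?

Jakarta is 2:00 ahead of Karachi.
Clock-face elapsed time (ignoring zones) is 21 hours 31 minutes.
Actual elapsed = 21 hours 31 minutes − 2:00 = 19 hours 31 minutes.

19 hours 31 minutes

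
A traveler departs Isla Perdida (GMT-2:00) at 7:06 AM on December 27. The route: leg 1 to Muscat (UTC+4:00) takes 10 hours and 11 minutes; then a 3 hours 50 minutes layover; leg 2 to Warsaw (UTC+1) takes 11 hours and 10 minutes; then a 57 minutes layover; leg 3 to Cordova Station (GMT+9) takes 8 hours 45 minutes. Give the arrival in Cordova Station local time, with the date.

4:59 AM on December 29

Convert departure to UTC: 7:06 AM + 2:00 = 9:06 AM UTC on Dec 27.
Add 10 hours 11 minutes leg 1 → 7:17 PM UTC.
Add 3 hours and 50 minutes layover in Muscat → 11:07 PM UTC.
Add 11 hours and 10 minutes leg 2 → 10:17 AM UTC (Dec 28).
Add 57 minutes layover in Warsaw → 11:14 AM UTC.
Add 8 hours and 45 minutes leg 3 → 7:59 PM UTC.
Cordova Station is UTC+9:00, so local arrival = 7:59 PM + 9:00 = 4:59 AM on Dec 29.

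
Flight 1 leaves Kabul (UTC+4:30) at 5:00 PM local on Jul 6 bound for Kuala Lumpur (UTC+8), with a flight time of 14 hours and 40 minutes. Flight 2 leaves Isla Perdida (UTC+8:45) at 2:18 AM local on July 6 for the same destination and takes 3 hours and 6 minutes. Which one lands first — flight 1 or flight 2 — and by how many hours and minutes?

Flight 1 in UTC: 5:00 PM − 4:30 = 12:30 PM on Jul 6.
+14 hours 40 minutes → arrive 3:10 AM UTC on Jul 7.
Flight 2 in UTC: 2:18 AM − 8:45 = 5:33 PM on Jul 5.
+3 hours and 6 minutes → arrive 8:39 PM UTC on Jul 5.
Flight 2 lands earlier by 30 hours 31 minutes.

the second, by 30 hours 31 minutes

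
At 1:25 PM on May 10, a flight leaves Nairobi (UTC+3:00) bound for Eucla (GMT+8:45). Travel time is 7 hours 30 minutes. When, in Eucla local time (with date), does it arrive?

Convert departure to UTC: 1:25 PM − 3:00 = 10:25 AM UTC on May 10.
Add 7 hours 30 minutes travel time → 5:55 PM UTC.
Eucla is UTC+8:45, so local arrival = 5:55 PM + 8:45 = 2:40 AM on May 11.

2:40 AM on May 11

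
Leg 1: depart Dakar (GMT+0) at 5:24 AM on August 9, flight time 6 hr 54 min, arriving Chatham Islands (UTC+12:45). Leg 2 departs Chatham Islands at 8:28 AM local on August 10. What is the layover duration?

7 hours 25 minutes

Dakar is at UTC+0, so departure is already 5:24 AM UTC on Aug 9.
Add 6 hours 54 minutes flight time → 12:18 PM UTC.
Chatham Islands is UTC+12:45, so local arrival = 12:18 PM + 12:45 = 1:03 AM on Aug 10.
Layover = 8:28 AM − 1:03 AM = 7 hours 25 minutes.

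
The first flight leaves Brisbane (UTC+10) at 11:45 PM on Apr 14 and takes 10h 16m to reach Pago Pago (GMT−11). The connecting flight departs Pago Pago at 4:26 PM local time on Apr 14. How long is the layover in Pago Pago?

3 hours 25 minutes

Convert departure to UTC: 11:45 PM − 10:00 = 1:45 PM UTC on Apr 14.
Add 10 hours and 16 minutes flight time → 12:01 AM UTC (Apr 15).
Pago Pago is UTC−11:00, so local arrival = 12:01 AM − 11:00 = 1:01 PM on Apr 14.
Layover = 4:26 PM − 1:01 PM = 3 hours 25 minutes.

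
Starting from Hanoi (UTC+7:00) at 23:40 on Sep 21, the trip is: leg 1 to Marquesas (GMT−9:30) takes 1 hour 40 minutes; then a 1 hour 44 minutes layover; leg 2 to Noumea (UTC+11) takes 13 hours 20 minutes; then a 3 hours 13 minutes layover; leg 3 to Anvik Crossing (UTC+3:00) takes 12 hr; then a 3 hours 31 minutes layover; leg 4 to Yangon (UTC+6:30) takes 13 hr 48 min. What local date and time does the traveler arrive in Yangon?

00:26 on Sep 24

Convert departure to UTC: 23:40 − 7:00 = 16:40 UTC on Sep 21.
Add 1 hour 40 minutes leg 1 → 18:20 UTC.
Add 1 hour and 44 minutes layover in Marquesas → 20:04 UTC.
Add 13 hours and 20 minutes leg 2 → 09:24 UTC (Sep 22).
Add 3 hours and 13 minutes layover in Noumea → 12:37 UTC.
Add 12 hours leg 3 → 00:37 UTC (Sep 23).
Add 3 hours and 31 minutes layover in Anvik Crossing → 04:08 UTC.
Add 13 hours 48 minutes leg 4 → 17:56 UTC.
Yangon is UTC+6:30, so local arrival = 17:56 + 6:30 = 00:26 on Sep 24.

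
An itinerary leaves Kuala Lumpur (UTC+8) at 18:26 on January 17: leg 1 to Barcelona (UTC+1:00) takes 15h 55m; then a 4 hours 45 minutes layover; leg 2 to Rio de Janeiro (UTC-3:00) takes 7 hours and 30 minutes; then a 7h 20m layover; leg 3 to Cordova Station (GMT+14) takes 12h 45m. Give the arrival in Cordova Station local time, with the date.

00:41 on January 20

Convert departure to UTC: 18:26 − 8:00 = 10:26 UTC on Jan 17.
Add 15 hours and 55 minutes leg 1 → 02:21 UTC (Jan 18).
Add 4 hours and 45 minutes layover in Barcelona → 07:06 UTC.
Add 7 hours and 30 minutes leg 2 → 14:36 UTC.
Add 7 hours 20 minutes layover in Rio de Janeiro → 21:56 UTC.
Add 12 hours and 45 minutes leg 3 → 10:41 UTC (Jan 19).
Cordova Station is UTC+14:00, so local arrival = 10:41 + 14:00 = 00:41 on Jan 20.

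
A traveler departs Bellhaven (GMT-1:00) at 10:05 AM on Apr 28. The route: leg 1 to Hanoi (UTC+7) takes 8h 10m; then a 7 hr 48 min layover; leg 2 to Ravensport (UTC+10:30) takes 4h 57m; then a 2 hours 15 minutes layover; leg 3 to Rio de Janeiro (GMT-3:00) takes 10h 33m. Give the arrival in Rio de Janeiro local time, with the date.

Convert departure to UTC: 10:05 AM + 1:00 = 11:05 AM UTC on Apr 28.
Add 8 hours 10 minutes leg 1 → 7:15 PM UTC.
Add 7 hours 48 minutes layover in Hanoi → 3:03 AM UTC (Apr 29).
Add 4 hours 57 minutes leg 2 → 8:00 AM UTC.
Add 2 hours and 15 minutes layover in Ravensport → 10:15 AM UTC.
Add 10 hours and 33 minutes leg 3 → 8:48 PM UTC.
Rio de Janeiro is UTC−3:00, so local arrival = 8:48 PM − 3:00 = 5:48 PM on Apr 29.

5:48 PM on April 29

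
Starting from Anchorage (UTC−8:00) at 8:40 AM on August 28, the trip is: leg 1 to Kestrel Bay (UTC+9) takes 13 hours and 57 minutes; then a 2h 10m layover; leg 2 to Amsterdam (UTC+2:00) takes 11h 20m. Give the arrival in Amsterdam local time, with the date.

10:07 PM on August 29

Convert departure to UTC: 8:40 AM + 8:00 = 4:40 PM UTC on Aug 28.
Add 13 hours 57 minutes leg 1 → 6:37 AM UTC (Aug 29).
Add 2 hours 10 minutes layover in Kestrel Bay → 8:47 AM UTC.
Add 11 hours 20 minutes leg 2 → 8:07 PM UTC.
Amsterdam is UTC+2:00, so local arrival = 8:07 PM + 2:00 = 10:07 PM on Aug 29.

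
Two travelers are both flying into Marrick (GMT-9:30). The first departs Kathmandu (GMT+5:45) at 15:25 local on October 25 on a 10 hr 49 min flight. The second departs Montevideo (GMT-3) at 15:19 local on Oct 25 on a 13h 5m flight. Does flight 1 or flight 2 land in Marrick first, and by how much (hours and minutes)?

Flight 1 in UTC: 15:25 − 5:45 = 09:40 on Oct 25.
+10 hours 49 minutes → arrive 20:29 UTC on Oct 25.
Flight 2 in UTC: 15:19 + 3:00 = 18:19 on Oct 25.
+13 hours and 5 minutes → arrive 07:24 UTC on Oct 26.
Flight 1 lands earlier by 10 hours 55 minutes.

the first, by 10 hours 55 minutes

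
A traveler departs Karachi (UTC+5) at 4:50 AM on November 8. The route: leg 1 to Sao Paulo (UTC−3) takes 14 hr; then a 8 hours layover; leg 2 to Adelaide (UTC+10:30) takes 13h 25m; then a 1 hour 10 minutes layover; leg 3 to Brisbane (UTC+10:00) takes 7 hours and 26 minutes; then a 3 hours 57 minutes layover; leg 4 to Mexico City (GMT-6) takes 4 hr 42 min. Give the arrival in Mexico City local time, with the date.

10:30 PM on November 9

Convert departure to UTC: 4:50 AM − 5:00 = 11:50 PM UTC on Nov 7.
Add 14 hours leg 1 → 1:50 PM UTC (Nov 8).
Add 8 hours layover in Sao Paulo → 9:50 PM UTC.
Add 13 hours and 25 minutes leg 2 → 11:15 AM UTC (Nov 9).
Add 1 hour 10 minutes layover in Adelaide → 12:25 PM UTC.
Add 7 hours 26 minutes leg 3 → 7:51 PM UTC.
Add 3 hours and 57 minutes layover in Brisbane → 11:48 PM UTC.
Add 4 hours and 42 minutes leg 4 → 4:30 AM UTC (Nov 10).
Mexico City is UTC−6:00, so local arrival = 4:30 AM − 6:00 = 10:30 PM on Nov 9.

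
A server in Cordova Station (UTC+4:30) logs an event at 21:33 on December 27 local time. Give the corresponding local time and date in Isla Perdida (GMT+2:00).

In UTC: 21:33 − 4:30 = 17:03 on Dec 27.
Isla Perdida is UTC+2:00: 17:03 + 2:00 = 19:03 on Dec 27.

19:03 on December 27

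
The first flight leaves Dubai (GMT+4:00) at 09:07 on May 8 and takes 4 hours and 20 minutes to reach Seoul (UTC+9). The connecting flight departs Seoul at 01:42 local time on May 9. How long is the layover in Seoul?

Convert departure to UTC: 09:07 − 4:00 = 05:07 UTC on May 8.
Add 4 hours 20 minutes flight time → 09:27 UTC.
Seoul is UTC+9:00, so local arrival = 09:27 + 9:00 = 18:27 on May 8.
Layover = 01:42 − 18:27 (+1 day) = 7 hours 15 minutes.

7 hours 15 minutes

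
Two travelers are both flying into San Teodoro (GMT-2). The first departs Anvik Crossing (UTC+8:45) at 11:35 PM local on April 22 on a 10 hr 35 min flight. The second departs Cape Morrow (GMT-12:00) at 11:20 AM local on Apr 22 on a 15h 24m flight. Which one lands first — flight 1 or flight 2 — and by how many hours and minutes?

Flight 1 in UTC: 11:35 PM − 8:45 = 2:50 PM on Apr 22.
+10 hours and 35 minutes → arrive 1:25 AM UTC on Apr 23.
Flight 2 in UTC: 11:20 AM + 12:00 = 11:20 PM on Apr 22.
+15 hours and 24 minutes → arrive 2:44 PM UTC on Apr 23.
Flight 1 lands earlier by 13 hours 19 minutes.

the first, by 13 hours 19 minutes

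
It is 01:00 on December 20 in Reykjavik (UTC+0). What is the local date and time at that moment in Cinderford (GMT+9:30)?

Reykjavik is UTC+0 so that is 01:00 UTC.
Cinderford is UTC+9:30: 01:00 + 9:30 = 10:30 on Dec 20.

10:30 on Dec 20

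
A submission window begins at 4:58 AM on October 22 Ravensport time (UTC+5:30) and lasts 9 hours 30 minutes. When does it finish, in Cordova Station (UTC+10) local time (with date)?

6:58 PM on October 22

Cordova Station is 4:30 ahead of Ravensport.
After 9 hours 30 minutes it is 2:28 PM in Ravensport.
Shift by the zone difference: 2:28 PM + 4:30 = 6:58 PM on Oct 22 in Cordova Station.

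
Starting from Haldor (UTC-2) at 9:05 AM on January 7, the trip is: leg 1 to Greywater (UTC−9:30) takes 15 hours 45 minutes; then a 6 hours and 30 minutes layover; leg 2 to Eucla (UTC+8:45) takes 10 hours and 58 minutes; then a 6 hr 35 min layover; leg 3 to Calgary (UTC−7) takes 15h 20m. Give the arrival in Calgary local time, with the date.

Convert departure to UTC: 9:05 AM + 2:00 = 11:05 AM UTC on Jan 7.
Add 15 hours 45 minutes leg 1 → 2:50 AM UTC (Jan 8).
Add 6 hours 30 minutes layover in Greywater → 9:20 AM UTC.
Add 10 hours 58 minutes leg 2 → 8:18 PM UTC.
Add 6 hours 35 minutes layover in Eucla → 2:53 AM UTC (Jan 9).
Add 15 hours and 20 minutes leg 3 → 6:13 PM UTC.
Calgary is UTC−7:00, so local arrival = 6:13 PM − 7:00 = 11:13 AM on Jan 9.

11:13 AM on January 9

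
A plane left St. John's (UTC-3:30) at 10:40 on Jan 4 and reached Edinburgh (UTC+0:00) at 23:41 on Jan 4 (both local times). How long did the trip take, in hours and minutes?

Edinburgh is 3:30 ahead of St. John's.
Clock-face elapsed time (ignoring zones) is 13 hours 1 minute.
Actual elapsed = 13 hours 1 minute − 3:30 = 9 hours 31 minutes.

9 hours 31 minutes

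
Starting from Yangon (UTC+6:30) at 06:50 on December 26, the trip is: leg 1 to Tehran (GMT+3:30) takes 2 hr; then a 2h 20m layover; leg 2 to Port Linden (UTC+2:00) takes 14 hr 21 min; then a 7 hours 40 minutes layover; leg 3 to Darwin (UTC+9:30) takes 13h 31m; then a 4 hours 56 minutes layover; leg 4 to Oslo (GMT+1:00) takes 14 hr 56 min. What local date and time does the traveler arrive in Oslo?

13:04 on December 28

Convert departure to UTC: 06:50 − 6:30 = 00:20 UTC on Dec 26.
Add 2 hours leg 1 → 02:20 UTC.
Add 2 hours and 20 minutes layover in Tehran → 04:40 UTC.
Add 14 hours 21 minutes leg 2 → 19:01 UTC.
Add 7 hours 40 minutes layover in Port Linden → 02:41 UTC (Dec 27).
Add 13 hours 31 minutes leg 3 → 16:12 UTC.
Add 4 hours 56 minutes layover in Darwin → 21:08 UTC.
Add 14 hours 56 minutes leg 4 → 12:04 UTC (Dec 28).
Oslo is UTC+1:00, so local arrival = 12:04 + 1:00 = 13:04 on Dec 28.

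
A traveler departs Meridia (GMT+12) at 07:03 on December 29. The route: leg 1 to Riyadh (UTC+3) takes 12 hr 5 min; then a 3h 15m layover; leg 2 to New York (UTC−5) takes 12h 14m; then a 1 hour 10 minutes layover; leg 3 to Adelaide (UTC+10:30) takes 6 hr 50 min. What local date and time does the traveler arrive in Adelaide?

17:07 on December 30

Convert departure to UTC: 07:03 − 12:00 = 19:03 UTC on Dec 28.
Add 12 hours and 5 minutes leg 1 → 07:08 UTC (Dec 29).
Add 3 hours 15 minutes layover in Riyadh → 10:23 UTC.
Add 12 hours 14 minutes leg 2 → 22:37 UTC.
Add 1 hour and 10 minutes layover in New York → 23:47 UTC.
Add 6 hours and 50 minutes leg 3 → 06:37 UTC (Dec 30).
Adelaide is UTC+10:30, so local arrival = 06:37 + 10:30 = 17:07 on Dec 30.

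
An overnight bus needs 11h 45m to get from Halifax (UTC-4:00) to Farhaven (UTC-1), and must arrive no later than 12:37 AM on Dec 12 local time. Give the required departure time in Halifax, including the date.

Target arrival in UTC: 12:37 AM + 1:00 = 1:37 AM on Dec 12.
Subtract 11 hours 45 minutes → departure 1:52 PM UTC on Dec 11.
Halifax is UTC−4:00: 1:52 PM − 4:00 = 9:52 AM on Dec 11.

9:52 AM on December 11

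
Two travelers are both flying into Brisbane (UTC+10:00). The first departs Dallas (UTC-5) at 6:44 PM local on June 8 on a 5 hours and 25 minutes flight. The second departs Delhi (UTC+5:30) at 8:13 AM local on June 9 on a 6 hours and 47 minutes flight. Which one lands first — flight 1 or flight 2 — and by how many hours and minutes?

Flight 1 in UTC: 6:44 PM + 5:00 = 11:44 PM on Jun 8.
+5 hours 25 minutes → arrive 5:09 AM UTC on Jun 9.
Flight 2 in UTC: 8:13 AM − 5:30 = 2:43 AM on Jun 9.
+6 hours and 47 minutes → arrive 9:30 AM UTC on Jun 9.
Flight 1 lands earlier by 4 hours 21 minutes.

the first, by 4 hours 21 minutes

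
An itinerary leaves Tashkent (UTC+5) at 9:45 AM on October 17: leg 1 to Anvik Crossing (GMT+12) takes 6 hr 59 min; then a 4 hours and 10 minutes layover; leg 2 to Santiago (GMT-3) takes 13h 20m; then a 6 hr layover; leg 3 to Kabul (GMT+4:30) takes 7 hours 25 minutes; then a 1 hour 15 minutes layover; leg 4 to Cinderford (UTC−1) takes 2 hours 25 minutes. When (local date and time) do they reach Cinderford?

9:19 PM on Oct 18

Convert departure to UTC: 9:45 AM − 5:00 = 4:45 AM UTC on Oct 17.
Add 6 hours and 59 minutes leg 1 → 11:44 AM UTC.
Add 4 hours and 10 minutes layover in Anvik Crossing → 3:54 PM UTC.
Add 13 hours 20 minutes leg 2 → 5:14 AM UTC (Oct 18).
Add 6 hours layover in Santiago → 11:14 AM UTC.
Add 7 hours and 25 minutes leg 3 → 6:39 PM UTC.
Add 1 hour 15 minutes layover in Kabul → 7:54 PM UTC.
Add 2 hours and 25 minutes leg 4 → 10:19 PM UTC.
Cinderford is UTC−1:00, so local arrival = 10:19 PM − 1:00 = 9:19 PM on Oct 18.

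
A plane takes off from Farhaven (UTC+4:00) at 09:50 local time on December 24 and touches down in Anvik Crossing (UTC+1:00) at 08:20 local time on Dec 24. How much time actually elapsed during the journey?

1 hour 30 minutes

Departure in UTC: 09:50 − 4:00 = 05:50 on Dec 24.
Arrival in UTC: 08:20 − 1:00 = 07:20 on Dec 24.
Elapsed = 07:20 − 05:50 = 1 hour 30 minutes.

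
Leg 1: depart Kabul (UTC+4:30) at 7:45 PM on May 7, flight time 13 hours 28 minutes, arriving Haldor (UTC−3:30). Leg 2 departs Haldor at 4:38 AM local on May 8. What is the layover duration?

Convert departure to UTC: 7:45 PM − 4:30 = 3:15 PM UTC on May 7.
Add 13 hours and 28 minutes flight time → 4:43 AM UTC (May 8).
Haldor is UTC−3:30, so local arrival = 4:43 AM − 3:30 = 1:13 AM on May 8.
Layover = 4:38 AM − 1:13 AM = 3 hours 25 minutes.

3 hours 25 minutes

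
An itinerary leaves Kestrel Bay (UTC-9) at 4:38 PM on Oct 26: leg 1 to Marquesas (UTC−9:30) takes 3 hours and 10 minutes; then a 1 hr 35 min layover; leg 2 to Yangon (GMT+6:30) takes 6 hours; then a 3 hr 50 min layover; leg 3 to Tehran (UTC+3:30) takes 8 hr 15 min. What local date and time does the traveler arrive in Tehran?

3:58 AM on October 28

Convert departure to UTC: 4:38 PM + 9:00 = 1:38 AM UTC on Oct 27.
Add 3 hours 10 minutes leg 1 → 4:48 AM UTC.
Add 1 hour and 35 minutes layover in Marquesas → 6:23 AM UTC.
Add 6 hours leg 2 → 12:23 PM UTC.
Add 3 hours 50 minutes layover in Yangon → 4:13 PM UTC.
Add 8 hours and 15 minutes leg 3 → 12:28 AM UTC (Oct 28).
Tehran is UTC+3:30, so local arrival = 12:28 AM + 3:30 = 3:58 AM on Oct 28.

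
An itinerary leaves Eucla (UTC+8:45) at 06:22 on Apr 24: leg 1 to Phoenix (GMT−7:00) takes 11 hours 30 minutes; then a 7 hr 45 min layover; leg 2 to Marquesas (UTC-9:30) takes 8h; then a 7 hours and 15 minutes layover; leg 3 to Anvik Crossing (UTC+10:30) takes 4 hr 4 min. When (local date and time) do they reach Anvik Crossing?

22:41 on April 25

Convert departure to UTC: 06:22 − 8:45 = 21:37 UTC on Apr 23.
Add 11 hours and 30 minutes leg 1 → 09:07 UTC (Apr 24).
Add 7 hours 45 minutes layover in Phoenix → 16:52 UTC.
Add 8 hours leg 2 → 00:52 UTC (Apr 25).
Add 7 hours and 15 minutes layover in Marquesas → 08:07 UTC.
Add 4 hours 4 minutes leg 3 → 12:11 UTC.
Anvik Crossing is UTC+10:30, so local arrival = 12:11 + 10:30 = 22:41 on Apr 25.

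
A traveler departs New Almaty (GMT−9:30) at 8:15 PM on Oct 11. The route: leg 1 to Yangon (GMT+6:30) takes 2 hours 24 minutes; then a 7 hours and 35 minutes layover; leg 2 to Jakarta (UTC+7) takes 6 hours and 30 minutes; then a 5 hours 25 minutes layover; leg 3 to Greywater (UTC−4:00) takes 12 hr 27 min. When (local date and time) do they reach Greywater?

Convert departure to UTC: 8:15 PM + 9:30 = 5:45 AM UTC on Oct 12.
Add 2 hours and 24 minutes leg 1 → 8:09 AM UTC.
Add 7 hours and 35 minutes layover in Yangon → 3:44 PM UTC.
Add 6 hours 30 minutes leg 2 → 10:14 PM UTC.
Add 5 hours 25 minutes layover in Jakarta → 3:39 AM UTC (Oct 13).
Add 12 hours and 27 minutes leg 3 → 4:06 PM UTC.
Greywater is UTC−4:00, so local arrival = 4:06 PM − 4:00 = 12:06 PM on Oct 13.

12:06 PM on October 13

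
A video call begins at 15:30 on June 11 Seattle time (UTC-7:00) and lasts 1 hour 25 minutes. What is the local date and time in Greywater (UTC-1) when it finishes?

22:55 on June 11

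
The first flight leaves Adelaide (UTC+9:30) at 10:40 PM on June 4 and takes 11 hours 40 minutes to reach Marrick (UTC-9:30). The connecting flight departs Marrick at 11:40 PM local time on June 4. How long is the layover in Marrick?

Convert departure to UTC: 10:40 PM − 9:30 = 1:10 PM UTC on Jun 4.
Add 11 hours and 40 minutes flight time → 12:50 AM UTC (Jun 5).
Marrick is UTC−9:30, so local arrival = 12:50 AM − 9:30 = 3:20 PM on Jun 4.
Layover = 11:40 PM − 3:20 PM = 8 hours 20 minutes.

8 hours 20 minutes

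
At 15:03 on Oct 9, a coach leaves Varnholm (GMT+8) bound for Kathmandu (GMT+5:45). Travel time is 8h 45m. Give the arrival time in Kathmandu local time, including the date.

21:33 on October 9

Convert departure to UTC: 15:03 − 8:00 = 07:03 UTC on Oct 9.
Add 8 hours and 45 minutes travel time → 15:48 UTC.
Kathmandu is UTC+5:45, so local arrival = 15:48 + 5:45 = 21:33 on Oct 9.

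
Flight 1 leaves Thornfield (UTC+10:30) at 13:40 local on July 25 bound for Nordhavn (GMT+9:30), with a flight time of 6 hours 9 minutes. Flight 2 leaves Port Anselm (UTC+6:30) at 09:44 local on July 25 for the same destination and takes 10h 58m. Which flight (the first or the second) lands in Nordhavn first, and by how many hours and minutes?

the first, by 4 hours 53 minutes

Flight 1 in UTC: 13:40 − 10:30 = 03:10 on Jul 25.
+6 hours and 9 minutes → arrive 09:19 UTC on Jul 25.
Flight 2 in UTC: 09:44 − 6:30 = 03:14 on Jul 25.
+10 hours 58 minutes → arrive 14:12 UTC on Jul 25.
Flight 1 lands earlier by 4 hours 53 minutes.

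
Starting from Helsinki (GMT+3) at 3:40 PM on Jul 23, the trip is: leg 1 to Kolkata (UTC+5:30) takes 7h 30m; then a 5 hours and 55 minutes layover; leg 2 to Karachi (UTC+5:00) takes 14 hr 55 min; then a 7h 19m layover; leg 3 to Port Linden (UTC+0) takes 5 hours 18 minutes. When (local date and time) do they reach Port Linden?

5:37 AM on Jul 25

Convert departure to UTC: 3:40 PM − 3:00 = 12:40 PM UTC on Jul 23.
Add 7 hours 30 minutes leg 1 → 8:10 PM UTC.
Add 5 hours 55 minutes layover in Kolkata → 2:05 AM UTC (Jul 24).
Add 14 hours and 55 minutes leg 2 → 5:00 PM UTC.
Add 7 hours and 19 minutes layover in Karachi → 12:19 AM UTC (Jul 25).
Add 5 hours and 18 minutes leg 3 → 5:37 AM UTC.
Port Linden is UTC+0, so local arrival is the same: 5:37 AM on Jul 25.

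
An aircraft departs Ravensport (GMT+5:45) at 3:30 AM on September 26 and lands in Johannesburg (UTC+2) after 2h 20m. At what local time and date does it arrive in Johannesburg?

2:05 AM on September 26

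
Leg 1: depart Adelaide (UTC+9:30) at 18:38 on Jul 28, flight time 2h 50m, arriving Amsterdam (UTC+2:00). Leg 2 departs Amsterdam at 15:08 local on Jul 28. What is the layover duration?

Convert departure to UTC: 18:38 − 9:30 = 09:08 UTC on Jul 28.
Add 2 hours 50 minutes flight time → 11:58 UTC.
Amsterdam is UTC+2:00, so local arrival = 11:58 + 2:00 = 13:58 on Jul 28.
Layover = 15:08 − 13:58 = 1 hour 10 minutes.

1 hour 10 minutes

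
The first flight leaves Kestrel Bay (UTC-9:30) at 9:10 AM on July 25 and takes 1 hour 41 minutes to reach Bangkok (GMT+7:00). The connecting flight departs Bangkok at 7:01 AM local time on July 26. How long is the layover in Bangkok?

Convert departure to UTC: 9:10 AM + 9:30 = 6:40 PM UTC on Jul 25.
Add 1 hour and 41 minutes flight time → 8:21 PM UTC.
Bangkok is UTC+7:00, so local arrival = 8:21 PM + 7:00 = 3:21 AM on Jul 26.
Layover = 7:01 AM − 3:21 AM = 3 hours 40 minutes.

3 hours 40 minutes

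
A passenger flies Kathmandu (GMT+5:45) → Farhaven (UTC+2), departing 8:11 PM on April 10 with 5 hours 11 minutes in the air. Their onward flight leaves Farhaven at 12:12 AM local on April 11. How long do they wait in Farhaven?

Convert departure to UTC: 8:11 PM − 5:45 = 2:26 PM UTC on Apr 10.
Add 5 hours 11 minutes flight time → 7:37 PM UTC.
Farhaven is UTC+2:00, so local arrival = 7:37 PM + 2:00 = 9:37 PM on Apr 10.
Layover = 12:12 AM − 9:37 PM (+1 day) = 2 hours 35 minutes.

2 hours 35 minutes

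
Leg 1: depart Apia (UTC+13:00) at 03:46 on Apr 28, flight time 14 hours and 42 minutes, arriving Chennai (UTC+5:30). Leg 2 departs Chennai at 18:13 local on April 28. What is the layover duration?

Convert departure to UTC: 03:46 − 13:00 = 14:46 UTC on Apr 27.
Add 14 hours and 42 minutes flight time → 05:28 UTC (Apr 28).
Chennai is UTC+5:30, so local arrival = 05:28 + 5:30 = 10:58 on Apr 28.
Layover = 18:13 − 10:58 = 7 hours 15 minutes.

7 hours 15 minutes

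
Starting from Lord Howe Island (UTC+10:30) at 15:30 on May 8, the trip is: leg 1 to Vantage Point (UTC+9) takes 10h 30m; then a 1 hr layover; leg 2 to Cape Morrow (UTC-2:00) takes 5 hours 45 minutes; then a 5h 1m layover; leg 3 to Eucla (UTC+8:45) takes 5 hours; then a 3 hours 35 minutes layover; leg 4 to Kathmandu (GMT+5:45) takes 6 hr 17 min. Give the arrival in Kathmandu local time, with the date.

Convert departure to UTC: 15:30 − 10:30 = 05:00 UTC on May 8.
Add 10 hours and 30 minutes leg 1 → 15:30 UTC.
Add 1 hour layover in Vantage Point → 16:30 UTC.
Add 5 hours 45 minutes leg 2 → 22:15 UTC.
Add 5 hours and 1 minute layover in Cape Morrow → 03:16 UTC (May 9).
Add 5 hours leg 3 → 08:16 UTC.
Add 3 hours and 35 minutes layover in Eucla → 11:51 UTC.
Add 6 hours 17 minutes leg 4 → 18:08 UTC.
Kathmandu is UTC+5:45, so local arrival = 18:08 + 5:45 = 23:53 on May 9.

23:53 on May 9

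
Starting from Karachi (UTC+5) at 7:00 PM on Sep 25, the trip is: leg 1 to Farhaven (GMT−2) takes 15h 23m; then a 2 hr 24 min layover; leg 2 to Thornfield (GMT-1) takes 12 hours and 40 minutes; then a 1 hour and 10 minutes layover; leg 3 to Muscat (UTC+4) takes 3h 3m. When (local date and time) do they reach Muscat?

Convert departure to UTC: 7:00 PM − 5:00 = 2:00 PM UTC on Sep 25.
Add 15 hours and 23 minutes leg 1 → 5:23 AM UTC (Sep 26).
Add 2 hours and 24 minutes layover in Farhaven → 7:47 AM UTC.
Add 12 hours and 40 minutes leg 2 → 8:27 PM UTC.
Add 1 hour and 10 minutes layover in Thornfield → 9:37 PM UTC.
Add 3 hours 3 minutes leg 3 → 12:40 AM UTC (Sep 27).
Muscat is UTC+4:00, so local arrival = 12:40 AM + 4:00 = 4:40 AM on Sep 27.

4:40 AM on Sep 27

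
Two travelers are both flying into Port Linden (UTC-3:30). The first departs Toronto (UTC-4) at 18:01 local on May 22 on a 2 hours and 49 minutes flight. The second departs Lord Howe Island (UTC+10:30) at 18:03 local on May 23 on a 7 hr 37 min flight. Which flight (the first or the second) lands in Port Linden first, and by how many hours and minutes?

the first, by 14 hours 20 minutes

Flight 1 in UTC: 18:01 + 4:00 = 22:01 on May 22.
+2 hours 49 minutes → arrive 00:50 UTC on May 23.
Flight 2 in UTC: 18:03 − 10:30 = 07:33 on May 23.
+7 hours and 37 minutes → arrive 15:10 UTC on May 23.
Flight 1 lands earlier by 14 hours 20 minutes.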